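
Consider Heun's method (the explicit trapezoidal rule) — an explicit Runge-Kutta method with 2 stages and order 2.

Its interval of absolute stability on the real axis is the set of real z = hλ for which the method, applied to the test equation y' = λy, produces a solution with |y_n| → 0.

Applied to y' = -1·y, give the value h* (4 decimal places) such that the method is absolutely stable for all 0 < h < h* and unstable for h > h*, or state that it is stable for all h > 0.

On y'=λy, z=hλ:
  order 2, 2-stage ⇒ R(z)=1+z+z^2/2
  (e.g. R(-0.71)=0.54205, |R|=0.54205)

Need |R(x)|<1, x<0.
x=-0.71: |R|=0.5421
|R(-1.46)|=0.6058 |R(-1.23)|=0.5264 |R(-0.93)|=0.5025
Bisect:
  x_lo=-2.4892 |R|=1.6089  x_hi=-0.1206 |R|=0.8866
  mid=-1.30492 |R|=0.54649 →hi
  mid=-1.89706 |R|=0.90236 →hi
  mid=-2.19313 |R|=1.21178 →lo
  mid=-2.04509 |R|=1.04611 →lo
  mid=-1.97108 |R|=0.97150 →hi
  mid=-2.00809 |R|=1.00812 →lo
  mid=-1.98958 |R|=0.98964 →hi
  ...
  [-2.00014,-1.99999] ⇒ x*=-2.0000
Interval (-2.0000, 0).

(-2.0000,0); λ=-1 ⇒ h* = 2.0000.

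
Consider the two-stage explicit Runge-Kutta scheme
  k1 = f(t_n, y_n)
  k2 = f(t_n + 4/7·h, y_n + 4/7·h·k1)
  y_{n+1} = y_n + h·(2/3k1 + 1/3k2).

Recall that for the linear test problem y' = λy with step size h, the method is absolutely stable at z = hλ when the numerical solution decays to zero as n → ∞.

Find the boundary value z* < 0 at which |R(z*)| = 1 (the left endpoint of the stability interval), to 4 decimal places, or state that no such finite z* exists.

With y'=λy (z=hλ):
  k1=λy_n ⇒ h·k1=z·y_n;  k2=λ(1+4/7z)y_n ⇒ h·k2=z(1+4/7z)y_n
  y_{n+1}/y_n = 1 + 2/3z + 1/3z(1+4/7z) = 1 + z + 4/21z²
  R(z) = 1 + z + 4/21z².

Find x<0 with |R(x)|<1.
x=-0.41: |R|=0.6220
R=1: x+4/21x²=0 ⇒ x=−21/4=-5.2500; min R=1−1/(4·4/21)=-0.3125>−1
Confirm numerically:
  x=-4.724: |R|=0.52670 <1
  x=-3.787: |R|=0.05531 <1
  x=-3.655: |R|=0.11042 <1
  x=-2.569: |R|=0.31190 <1
  x=-5.810: |R|=1.61973 >1
  x=-5.612: |R|=1.38696 >1
  x=-5.440: |R|=1.19688 >1
Interval (-5.2500, 0).

left endpoint -5.2500.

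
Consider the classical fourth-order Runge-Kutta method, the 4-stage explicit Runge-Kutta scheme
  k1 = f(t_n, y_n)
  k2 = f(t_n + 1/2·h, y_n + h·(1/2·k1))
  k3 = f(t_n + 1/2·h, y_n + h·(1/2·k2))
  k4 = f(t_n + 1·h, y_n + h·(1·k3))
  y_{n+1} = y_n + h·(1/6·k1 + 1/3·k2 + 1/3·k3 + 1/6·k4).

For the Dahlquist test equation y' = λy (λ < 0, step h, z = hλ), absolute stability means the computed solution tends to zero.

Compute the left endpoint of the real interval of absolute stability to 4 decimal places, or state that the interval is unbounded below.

left endpoint -2.7853.

With y'=λy (z=hλ):
  order 4, 4-stage ⇒ R(z)=1+z+z^2/2+z^3/6+z^4/24
  (e.g. R(-0.56)=0.57163, |R|=0.57163)

Solve |R(x)|<1 on ℝ⁻.
x=-0.56: |R|=0.5716
|R(-2.61)|=0.7663 |R(-1.16)|=0.3281 |R(-0.83)|=0.4389
Bisect:
  x_lo=-3.2043 |R|=1.8386  x_hi=-0.1407 |R|=0.8688
  mid=-1.67247 |R|=0.27242 →hi
  mid=-2.43838 |R|=0.59112 →hi
  mid=-2.82133 |R|=1.05570 →lo
  mid=-2.62985 |R|=0.78984 →hi
  mid=-2.72559 |R|=0.91365 →hi
  mid=-2.77346 |R|=0.98230 →hi
  mid=-2.79739 |R|=1.01840 →lo
  mid=-2.78543 |R|=1.00020 →lo
  ...
  [-2.78543,-2.78524] ⇒ x*=-2.7853
Interval (-2.7853, 0).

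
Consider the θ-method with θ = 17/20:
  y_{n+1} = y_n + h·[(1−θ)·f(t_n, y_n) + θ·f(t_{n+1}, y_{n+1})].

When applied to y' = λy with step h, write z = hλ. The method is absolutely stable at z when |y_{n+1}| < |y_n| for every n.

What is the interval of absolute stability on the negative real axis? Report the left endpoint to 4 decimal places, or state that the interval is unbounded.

Test eqn y'=λy, z=hλ:
  y_{n+1} = y_n + z·[3/20·y_n + 17/20·y_{n+1}] ⇒ (1 − 17/20z)y_{n+1} = (1 + 3/20z)y_n
  so R(z) = (1 + 3/20z)/(1 − 17/20z).

Solve |R(x)|<1 on ℝ⁻.
x=-1.17: |R|=0.4134
x=-2: |R|=0.2593
x=-10: |R|=0.0526
x=-100: |R|=0.1628
θ=17/20≥1/2 ⇒ |1+3/20x|<|1−17/20x| ∀x<0 ⇒ stable on all of ℝ⁻.

(−∞, 0) — no finite endpoint.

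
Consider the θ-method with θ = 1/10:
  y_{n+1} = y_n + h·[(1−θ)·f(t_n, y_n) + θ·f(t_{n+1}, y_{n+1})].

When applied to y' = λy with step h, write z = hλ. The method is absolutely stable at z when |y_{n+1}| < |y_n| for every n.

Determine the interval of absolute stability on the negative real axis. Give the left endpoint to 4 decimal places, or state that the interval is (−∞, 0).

z∈(-2.5000,0).

Test eqn y'=λy, z=hλ:
  y_{n+1} = y_n + z·[9/10·y_n + 1/10·y_{n+1}] ⇒ (1 − 1/10z)y_{n+1} = (1 + 9/10z)y_n
  so R(z) = (1 + 9/10z)/(1 − 1/10z).

Boundary: |R(x)|=1, x<0.
x=-1.64: |R|=0.4089
R=−1: 1+9/10x = −1+1/10x ⇒ -4/5x=2 ⇒ x=2/(-4/5)=-2.5000
Confirm numerically:
  x=-2.435: |R|=0.95818 <1
  x=-2.347: |R|=0.90087 <1
  x=-1.504: |R|=0.30737 <1
  x=-1.047: |R|=0.05223 <1
  x=-2.902: |R|=1.24926 >1
  x=-2.841: |R|=1.21244 >1
  x=-2.762: |R|=1.16424 >1
Interval (-2.5000, 0).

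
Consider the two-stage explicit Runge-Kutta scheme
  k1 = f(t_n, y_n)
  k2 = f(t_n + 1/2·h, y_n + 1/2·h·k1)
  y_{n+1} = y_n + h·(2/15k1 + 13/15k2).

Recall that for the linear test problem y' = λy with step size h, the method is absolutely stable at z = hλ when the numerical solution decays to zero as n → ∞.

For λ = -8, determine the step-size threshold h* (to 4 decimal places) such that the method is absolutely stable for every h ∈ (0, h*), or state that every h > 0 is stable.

(-2.3077,0); λ=-8 ⇒ h* = (30/13)/8 = 0.2885.

On y'=λy, z=hλ:
  k1=λy_n ⇒ h·k1=z·y_n;  k2=λ(1+1/2z)y_n ⇒ h·k2=z(1+1/2z)y_n
  y_{n+1}/y_n = 1 + 2/15z + 13/15z(1+1/2z) = 1 + z + 13/30z²
  R(z) = 1 + z + 13/30z².

Boundary: |R(x)|=1, x<0.
x=-0.96: |R|=0.4394
R=1: x+13/30x²=0 ⇒ x=−30/13=-2.3077; min R=1−1/(4·13/30)=0.4231>−1
Confirm numerically:
  x=-2.164: |R|=0.86525 <1
  x=-2.126: |R|=0.83261 <1
  x=-1.441: |R|=0.45881 <1
  x=-2.854: |R|=1.67564 >1
  x=-2.672: |R|=1.42182 >1
So |R|<1 on (-2.3077, 0).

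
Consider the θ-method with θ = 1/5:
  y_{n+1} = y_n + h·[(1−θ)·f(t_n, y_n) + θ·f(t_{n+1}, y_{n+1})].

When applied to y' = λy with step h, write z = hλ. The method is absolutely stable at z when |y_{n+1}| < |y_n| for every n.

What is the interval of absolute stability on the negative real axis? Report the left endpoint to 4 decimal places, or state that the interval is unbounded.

z∈(-3.3333,0).

On y'=λy, z=hλ:
  y_{n+1} = y_n + z·[4/5·y_n + 1/5·y_{n+1}] ⇒ (1 − 1/5z)y_{n+1} = (1 + 4/5z)y_n
  ⇒ R(z) = (1 + 4/5z)/(1 − 1/5z).

Boundary: |R(x)|=1, x<0.
x=-1.29: |R|=0.0254
R=−1: 1+4/5x = −1+1/5x ⇒ -3/5x=2 ⇒ x=2/(-3/5)=-3.3333
Confirm numerically:
  x=-2.843: |R|=0.81244 <1
  x=-2.450: |R|=0.64430 <1
  x=-1.687: |R|=0.26140 <1
  x=-3.909: |R|=1.19385 >1
  x=-3.519: |R|=1.06538 >1
  x=-3.433: |R|=1.03546 >1
Interval (-3.3333, 0).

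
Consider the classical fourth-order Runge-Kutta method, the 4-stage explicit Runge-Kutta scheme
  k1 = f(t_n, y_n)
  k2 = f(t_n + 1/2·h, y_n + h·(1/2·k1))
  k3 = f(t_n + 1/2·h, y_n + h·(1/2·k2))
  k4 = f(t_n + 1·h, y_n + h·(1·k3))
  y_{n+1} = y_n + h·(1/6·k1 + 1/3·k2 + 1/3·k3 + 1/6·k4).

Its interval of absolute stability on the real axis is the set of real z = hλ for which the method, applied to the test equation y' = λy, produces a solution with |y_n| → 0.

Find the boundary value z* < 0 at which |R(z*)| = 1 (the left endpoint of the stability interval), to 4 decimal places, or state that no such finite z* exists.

With y'=λy (z=hλ):
  order 4, 4-stage ⇒ R(z)=1+z+z^2/2+z^3/6+z^4/24
  (e.g. R(-0.61)=0.54399, |R|=0.54399)

Need |R(x)|<1, x<0.
x=-0.61: |R|=0.5440
|R(-2.45)|=0.6015 |R(-2.38)|=0.5422 |R(-0.84)|=0.4348
Bisect:
  x_lo=-3.4069 |R|=2.4195  x_hi=-0.1588 |R|=0.8531
  mid=-1.78289 |R|=0.28292 →hi
  mid=-2.59491 |R|=0.74891 →hi
  mid=-3.00092 |R|=1.37684 →lo
  mid=-2.79791 |R|=1.01920 →lo
  mid=-2.69641 |R|=0.87406 →hi
  mid=-2.74716 |R|=0.94402 →hi
  mid=-2.77254 |R|=0.98094 →hi
  mid=-2.78523 |R|=0.99990 →hi
  ...
  [-2.78542,-2.78523] ⇒ x*=-2.7853
Interval (-2.7853, 0).

left endpoint -2.7853.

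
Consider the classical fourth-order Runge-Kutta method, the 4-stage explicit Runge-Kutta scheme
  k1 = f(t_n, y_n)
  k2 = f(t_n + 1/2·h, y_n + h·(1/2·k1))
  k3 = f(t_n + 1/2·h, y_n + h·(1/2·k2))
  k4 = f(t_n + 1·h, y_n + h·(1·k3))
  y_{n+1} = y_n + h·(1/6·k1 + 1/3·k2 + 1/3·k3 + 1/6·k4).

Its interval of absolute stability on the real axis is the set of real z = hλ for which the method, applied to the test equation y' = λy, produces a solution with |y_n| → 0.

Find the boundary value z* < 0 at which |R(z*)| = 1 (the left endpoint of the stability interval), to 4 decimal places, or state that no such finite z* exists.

z* = -2.7853.

With y'=λy (z=hλ):
  order 4, 4-stage ⇒ R(z)=1+z+z^2/2+z^3/6+z^4/24
  (e.g. R(-1.66)=0.27181, |R|=0.27181)

Boundary: |R(x)|=1, x<0.
x=-1.66: |R|=0.2718
|R(-3.08)|=1.5432 |R(-2.22)|=0.4327 |R(-1.94)|=0.3151
Bisect:
  x_lo=-3.5998 |R|=3.1017  x_hi=-0.1474 |R|=0.8629
  mid=-1.87362 |R|=0.29887 →hi
  mid=-2.73672 |R|=0.92920 →hi
  mid=-3.16827 |R|=1.74856 →lo
  mid=-2.95250 |R|=1.28278 →lo
  mid=-2.84461 |R|=1.09317 →lo
  mid=-2.79066 |R|=1.00813 →lo
  mid=-2.76369 |R|=0.96792 →hi
  mid=-2.77718 |R|=0.98783 →hi
  ...
  [-2.78540,-2.78519] ⇒ x*=-2.7853
So |R|<1 on (-2.7853, 0).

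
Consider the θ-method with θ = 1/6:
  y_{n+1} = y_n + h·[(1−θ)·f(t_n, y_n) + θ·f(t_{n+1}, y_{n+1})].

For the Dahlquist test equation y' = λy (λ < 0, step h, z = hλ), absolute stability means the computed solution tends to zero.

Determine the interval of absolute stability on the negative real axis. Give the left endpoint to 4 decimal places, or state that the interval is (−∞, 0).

With y'=λy (z=hλ):
  y_{n+1} = y_n + z·[5/6·y_n + 1/6·y_{n+1}] ⇒ (1 − 1/6z)y_{n+1} = (1 + 5/6z)y_n
  ⇒ R(z) = (1 + 5/6z)/(1 − 1/6z).

Solve |R(x)|<1 on ℝ⁻.
x=-0.95: |R|=0.1799
R=−1: 1+5/6x = −1+1/6x ⇒ -2/3x=2 ⇒ x=2/(-2/3)=-3.0000
Confirm numerically:
  x=-2.063: |R|=0.53516 <1
  x=-1.834: |R|=0.40465 <1
  x=-1.280: |R|=0.05495 <1
  x=-3.369: |R|=1.15754 >1
  x=-3.092: |R|=1.04048 >1
So |R|<1 on (-3.0000, 0).

(-3.0000, 0).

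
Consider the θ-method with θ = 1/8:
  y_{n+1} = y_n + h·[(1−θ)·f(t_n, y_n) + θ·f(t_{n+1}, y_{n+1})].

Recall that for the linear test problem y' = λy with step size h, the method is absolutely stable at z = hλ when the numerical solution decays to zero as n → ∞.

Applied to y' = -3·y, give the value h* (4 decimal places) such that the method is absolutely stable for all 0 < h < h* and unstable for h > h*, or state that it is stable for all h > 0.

Test eqn y'=λy, z=hλ:
  y_{n+1} = y_n + z·[7/8·y_n + 1/8·y_{n+1}] ⇒ (1 − 1/8z)y_{n+1} = (1 + 7/8z)y_n
  R(z) = (1 + 7/8z)/(1 − 1/8z).

Find x<0 with |R(x)|<1.
x=-1.48: |R|=0.2489
R=−1: 1+7/8x = −1+1/8x ⇒ -3/4x=2 ⇒ x=2/(-3/4)=-2.6667
Confirm numerically:
  x=-2.448: |R|=0.87443 <1
  x=-1.932: |R|=0.55618 <1
  x=-1.364: |R|=0.16531 <1
  x=-1.169: |R|=0.01996 <1
  x=-3.101: |R|=1.23475 >1
  x=-2.912: |R|=1.13490 >1
  x=-2.880: |R|=1.11765 >1
So |R|<1 on (-2.6667, 0).

(-2.6667,0); λ=-3 ⇒ h* = (8/3)/3 = 0.8889.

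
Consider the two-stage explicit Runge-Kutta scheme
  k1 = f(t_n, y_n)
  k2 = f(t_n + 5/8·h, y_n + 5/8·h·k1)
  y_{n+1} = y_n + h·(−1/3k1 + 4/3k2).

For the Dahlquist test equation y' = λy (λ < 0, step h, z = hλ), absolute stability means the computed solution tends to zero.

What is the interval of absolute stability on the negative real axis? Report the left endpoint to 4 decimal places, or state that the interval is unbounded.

z∈(-1.2000,0).

On y'=λy, z=hλ:
  k1=λy_n ⇒ h·k1=z·y_n;  k2=λ(1+5/8z)y_n ⇒ h·k2=z(1+5/8z)y_n
  y_{n+1}/y_n = 1 − 1/3z + 4/3z(1+5/8z) = 1 + z + 5/6z²
  R(z) = 1 + z + 5/6z².

Boundary: |R(x)|=1, x<0.
x=-1.79: |R|=1.8801
R=1: x+5/6x²=0 ⇒ x=−6/5=-1.2000; min R=1−1/(4·5/6)=0.7000>−1
Confirm numerically:
  x=-0.989: |R|=0.82610 <1
  x=-0.822: |R|=0.74107 <1
  x=-0.516: |R|=0.70588 <1
  x=-1.701: |R|=1.71017 >1
  x=-1.600: |R|=1.53333 >1
  x=-1.444: |R|=1.29361 >1
So |R|<1 on (-1.2000, 0).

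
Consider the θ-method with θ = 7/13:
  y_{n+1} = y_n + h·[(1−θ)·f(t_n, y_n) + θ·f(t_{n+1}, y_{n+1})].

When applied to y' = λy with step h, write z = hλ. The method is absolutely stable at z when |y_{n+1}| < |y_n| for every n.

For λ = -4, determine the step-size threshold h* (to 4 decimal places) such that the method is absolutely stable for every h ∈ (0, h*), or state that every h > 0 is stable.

unbounded; (−∞, 0). Any h>0 works for λ=-4.

With y'=λy (z=hλ):
  y_{n+1} = y_n + z·[6/13·y_n + 7/13·y_{n+1}] ⇒ (1 − 7/13z)y_{n+1} = (1 + 6/13z)y_n
  so R(z) = (1 + 6/13z)/(1 − 7/13z).

Find x<0 with |R(x)|<1.
x=-0.41: |R|=0.6641
x=-2: |R|=0.0370
x=-10: |R|=0.5663
x=-100: |R|=0.8233
θ=7/13≥1/2 ⇒ |1+6/13x|<|1−7/13x| ∀x<0 ⇒ unbounded interval.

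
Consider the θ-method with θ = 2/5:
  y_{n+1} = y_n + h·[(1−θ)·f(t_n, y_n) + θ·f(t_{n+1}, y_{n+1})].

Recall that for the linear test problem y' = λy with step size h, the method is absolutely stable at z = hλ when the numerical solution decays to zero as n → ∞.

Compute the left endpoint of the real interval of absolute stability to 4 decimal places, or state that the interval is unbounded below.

Test eqn y'=λy, z=hλ:
  y_{n+1} = y_n + z·[3/5·y_n + 2/5·y_{n+1}] ⇒ (1 − 2/5z)y_{n+1} = (1 + 3/5z)y_n
  R(z) = (1 + 3/5z)/(1 − 2/5z).

Boundary: |R(x)|=1, x<0.
x=-0.61: |R|=0.5096
R=−1: 1+3/5x = −1+2/5x ⇒ -1/5x=2 ⇒ x=2/(-1/5)=-10.0000
Confirm numerically:
  x=-6.402: |R|=0.79791 <1
  x=-5.668: |R|=0.73482 <1
  x=-4.348: |R|=0.58732 <1
  x=-4.337: |R|=0.58586 <1
  x=-10.271: |R|=1.01061 >1
  x=-10.249: |R|=1.00977 >1
  x=-10.093: |R|=1.00369 >1
Stable set (-10.0000, 0).

z* = -10.0000.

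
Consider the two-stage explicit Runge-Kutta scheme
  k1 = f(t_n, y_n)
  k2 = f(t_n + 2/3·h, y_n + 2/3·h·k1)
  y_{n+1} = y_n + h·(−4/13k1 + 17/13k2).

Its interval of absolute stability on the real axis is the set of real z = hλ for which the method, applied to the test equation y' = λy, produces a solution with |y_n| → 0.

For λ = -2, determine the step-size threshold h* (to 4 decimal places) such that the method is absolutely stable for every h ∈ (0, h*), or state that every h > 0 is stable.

(-1.1471,0); λ=-2 ⇒ h* = (39/34)/2 = 0.5735.

With y'=λy (z=hλ):
  k1=λy_n ⇒ h·k1=z·y_n;  k2=λ(1+2/3z)y_n ⇒ h·k2=z(1+2/3z)y_n
  y_{n+1}/y_n = 1 − 4/13z + 17/13z(1+2/3z) = 1 + z + 34/39z²
  Hence R(z) = 1 + z + 34/39z².

Solve |R(x)|<1 on ℝ⁻.
x=-1.15: |R|=1.0029
R=1: x+34/39x²=0 ⇒ x=−39/34=-1.1471; min R=1−1/(4·34/39)=0.7132>−1
Confirm numerically:
  x=-1.062: |R|=0.92125 <1
  x=-0.984: |R|=0.86012 <1
  x=-0.572: |R|=0.71324 <1
  x=-0.550: |R|=0.71372 <1
  x=-1.708: |R|=1.83526 >1
  x=-1.326: |R|=1.20686 >1
  x=-1.183: |R|=1.03707 >1
Stable set (-1.1471, 0).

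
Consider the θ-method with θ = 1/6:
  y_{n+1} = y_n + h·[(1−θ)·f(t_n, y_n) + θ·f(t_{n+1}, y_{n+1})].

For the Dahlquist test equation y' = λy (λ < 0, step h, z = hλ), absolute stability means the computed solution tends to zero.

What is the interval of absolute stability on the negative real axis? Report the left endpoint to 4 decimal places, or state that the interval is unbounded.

z∈(-3.0000,0).

On y'=λy, z=hλ:
  y_{n+1} = y_n + z·[5/6·y_n + 1/6·y_{n+1}] ⇒ (1 − 1/6z)y_{n+1} = (1 + 5/6z)y_n
  Hence R(z) = (1 + 5/6z)/(1 − 1/6z).

Find x<0 with |R(x)|<1.
x=-1.34: |R|=0.0954
R=−1: 1+5/6x = −1+1/6x ⇒ -2/3x=2 ⇒ x=2/(-2/3)=-3.0000
Confirm numerically:
  x=-2.660: |R|=0.84296 <1
  x=-2.521: |R|=0.77514 <1
  x=-1.507: |R|=0.20448 <1
  x=-3.400: |R|=1.17021 >1
  x=-3.394: |R|=1.16777 >1
So |R|<1 on (-3.0000, 0).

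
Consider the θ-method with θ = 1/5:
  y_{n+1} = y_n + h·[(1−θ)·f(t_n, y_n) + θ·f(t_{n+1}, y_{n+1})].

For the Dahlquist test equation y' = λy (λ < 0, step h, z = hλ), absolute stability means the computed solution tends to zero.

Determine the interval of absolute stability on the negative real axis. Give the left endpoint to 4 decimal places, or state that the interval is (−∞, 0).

With y'=λy (z=hλ):
  y_{n+1} = y_n + z·[4/5·y_n + 1/5·y_{n+1}] ⇒ (1 − 1/5z)y_{n+1} = (1 + 4/5z)y_n
  ⇒ R(z) = (1 + 4/5z)/(1 − 1/5z).

Find x<0 with |R(x)|<1.
x=-0.6: |R|=0.4643
R=−1: 1+4/5x = −1+1/5x ⇒ -3/5x=2 ⇒ x=2/(-3/5)=-3.3333
Confirm numerically:
  x=-3.286: |R|=0.98286 <1
  x=-3.194: |R|=0.94899 <1
  x=-1.972: |R|=0.41423 <1
  x=-1.920: |R|=0.38728 <1
  x=-3.554: |R|=1.07739 >1
  x=-3.552: |R|=1.07671 >1
Interval (-3.3333, 0).

(-3.3333, 0).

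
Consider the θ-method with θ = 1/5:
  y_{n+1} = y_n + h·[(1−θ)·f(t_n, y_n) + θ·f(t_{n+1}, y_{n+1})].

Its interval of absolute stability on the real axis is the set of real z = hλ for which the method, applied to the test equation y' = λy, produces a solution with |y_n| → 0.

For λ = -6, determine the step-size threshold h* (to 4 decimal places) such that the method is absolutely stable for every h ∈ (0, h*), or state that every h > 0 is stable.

Test eqn y'=λy, z=hλ:
  y_{n+1} = y_n + z·[4/5·y_n + 1/5·y_{n+1}] ⇒ (1 − 1/5z)y_{n+1} = (1 + 4/5z)y_n
  R(z) = (1 + 4/5z)/(1 − 1/5z).

Find x<0 with |R(x)|<1.
x=-0.6: |R|=0.4643
R=−1: 1+4/5x = −1+1/5x ⇒ -3/5x=2 ⇒ x=2/(-3/5)=-3.3333
Confirm numerically:
  x=-3.242: |R|=0.96676 <1
  x=-2.378: |R|=0.61155 <1
  x=-1.762: |R|=0.30287 <1
  x=-3.885: |R|=1.18627 >1
  x=-3.700: |R|=1.12644 >1
Stable set (-3.3333, 0).

(-3.3333,0); λ=-6 ⇒ h* = (10/3)/6 = 0.5556.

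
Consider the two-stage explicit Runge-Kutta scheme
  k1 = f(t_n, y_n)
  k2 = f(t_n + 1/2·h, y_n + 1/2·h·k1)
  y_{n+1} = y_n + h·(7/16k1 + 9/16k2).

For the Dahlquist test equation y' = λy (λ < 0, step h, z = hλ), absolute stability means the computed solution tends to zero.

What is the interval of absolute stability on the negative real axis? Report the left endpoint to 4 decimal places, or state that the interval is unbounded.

(-3.5556, 0).

Test eqn y'=λy, z=hλ:
  k1=λy_n ⇒ h·k1=z·y_n;  k2=λ(1+1/2z)y_n ⇒ h·k2=z(1+1/2z)y_n
  y_{n+1}/y_n = 1 + 7/16z + 9/16z(1+1/2z) = 1 + z + 9/32z²
  R(z) = 1 + z + 9/32z².

Need |R(x)|<1, x<0.
x=-0.7: |R|=0.4378
R=1: x+9/32x²=0 ⇒ x=−32/9=-3.5556; min R=1−1/(4·9/32)=0.1111>−1
Confirm numerically:
  x=-2.771: |R|=0.38856 <1
  x=-2.670: |R|=0.33500 <1
  x=-1.452: |R|=0.14096 <1
  x=-1.427: |R|=0.14572 <1
  x=-4.147: |R|=1.68983 >1
  x=-3.773: |R|=1.23074 >1
Interval (-3.5556, 0).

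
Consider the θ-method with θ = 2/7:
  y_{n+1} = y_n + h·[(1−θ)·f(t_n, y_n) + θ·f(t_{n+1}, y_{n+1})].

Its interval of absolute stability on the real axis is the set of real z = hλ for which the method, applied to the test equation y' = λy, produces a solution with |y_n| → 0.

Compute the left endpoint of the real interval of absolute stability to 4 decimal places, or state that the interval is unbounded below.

z* = -4.6667.

On y'=λy, z=hλ:
  y_{n+1} = y_n + z·[5/7·y_n + 2/7·y_{n+1}] ⇒ (1 − 2/7z)y_{n+1} = (1 + 5/7z)y_n
  Hence R(z) = (1 + 5/7z)/(1 − 2/7z).

Find x<0 with |R(x)|<1.
x=-1.44: |R|=0.0202
R=−1: 1+5/7x = −1+2/7x ⇒ -3/7x=2 ⇒ x=2/(-3/7)=-4.6667
Confirm numerically:
  x=-4.568: |R|=0.98166 <1
  x=-4.432: |R|=0.95562 <1
  x=-3.977: |R|=0.86164 <1
  x=-3.882: |R|=0.84056 <1
  x=-5.016: |R|=1.06153 >1
  x=-4.976: |R|=1.05474 >1
Interval (-4.6667, 0).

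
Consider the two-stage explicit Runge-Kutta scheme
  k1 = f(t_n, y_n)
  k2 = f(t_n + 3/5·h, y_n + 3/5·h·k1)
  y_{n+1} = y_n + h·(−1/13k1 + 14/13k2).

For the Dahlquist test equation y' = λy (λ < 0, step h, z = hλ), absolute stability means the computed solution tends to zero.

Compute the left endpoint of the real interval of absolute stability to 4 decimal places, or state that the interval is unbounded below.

On y'=λy, z=hλ:
  k1=λy_n ⇒ h·k1=z·y_n;  k2=λ(1+3/5z)y_n ⇒ h·k2=z(1+3/5z)y_n
  y_{n+1}/y_n = 1 − 1/13z + 14/13z(1+3/5z) = 1 + z + 42/65z²
  R(z) = 1 + z + 42/65z².

Boundary: |R(x)|=1, x<0.
x=-1.41: |R|=0.8746
R=1: x+42/65x²=0 ⇒ x=−65/42=-1.5476; min R=1−1/(4·42/65)=0.6131>−1
Confirm numerically:
  x=-1.065: |R|=0.66788 <1
  x=-0.666: |R|=0.62061 <1
  x=-0.652: |R|=0.62268 <1
  x=-1.902: |R|=1.43553 >1
  x=-1.785: |R|=1.27379 >1
  x=-1.779: |R|=1.26597 >1
Stable set (-1.5476, 0).

z* = -1.5476.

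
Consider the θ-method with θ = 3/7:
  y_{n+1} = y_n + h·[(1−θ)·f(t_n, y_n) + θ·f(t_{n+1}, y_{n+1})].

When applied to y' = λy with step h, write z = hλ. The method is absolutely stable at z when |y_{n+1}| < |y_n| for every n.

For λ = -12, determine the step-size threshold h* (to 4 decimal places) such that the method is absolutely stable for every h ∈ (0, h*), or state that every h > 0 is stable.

(-14.0000,0); λ=-12 ⇒ h* = (14)/12 = 1.1667.

Test eqn y'=λy, z=hλ:
  y_{n+1} = y_n + z·[4/7·y_n + 3/7·y_{n+1}] ⇒ (1 − 3/7z)y_{n+1} = (1 + 4/7z)y_n
  so R(z) = (1 + 4/7z)/(1 − 3/7z).

Find x<0 with |R(x)|<1.
x=-1.51: |R|=0.0833
R=−1: 1+4/7x = −1+3/7x ⇒ -1/7x=2 ⇒ x=2/(-1/7)=-14.0000
Confirm numerically:
  x=-13.469: |R|=0.98880 <1
  x=-13.062: |R|=0.97969 <1
  x=-11.921: |R|=0.95138 <1
  x=-6.586: |R|=0.72292 <1
  x=-14.441: |R|=1.00876 >1
  x=-14.258: |R|=1.00518 >1
  x=-14.139: |R|=1.00281 >1
Interval (-14.0000, 0).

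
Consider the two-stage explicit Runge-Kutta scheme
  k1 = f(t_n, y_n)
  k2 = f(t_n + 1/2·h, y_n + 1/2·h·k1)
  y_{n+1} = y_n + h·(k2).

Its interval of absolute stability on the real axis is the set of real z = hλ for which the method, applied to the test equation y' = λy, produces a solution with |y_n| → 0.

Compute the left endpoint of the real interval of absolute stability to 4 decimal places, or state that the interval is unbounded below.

z* = -2.0000.

With y'=λy (z=hλ):
  k1=λy_n ⇒ h·k1=z·y_n;  k2=λ(1+1/2z)y_n ⇒ h·k2=z(1+1/2z)y_n
  y_{n+1}/y_n = 1 + z(1+1/2z) = 1 + z + 1/2z²
  R(z) = 1 + z + 1/2z².

Solve |R(x)|<1 on ℝ⁻.
x=-0.36: |R|=0.7048
R=1: x+1/2x²=0 ⇒ x=−2=-2.0000; min R=1−1/(4·1/2)=0.5000>−1
Confirm numerically:
  x=-1.894: |R|=0.89962 <1
  x=-1.356: |R|=0.56337 <1
  x=-1.293: |R|=0.54292 <1
  x=-0.837: |R|=0.51328 <1
  x=-2.311: |R|=1.35936 >1
  x=-2.295: |R|=1.33851 >1
Interval (-2.0000, 0).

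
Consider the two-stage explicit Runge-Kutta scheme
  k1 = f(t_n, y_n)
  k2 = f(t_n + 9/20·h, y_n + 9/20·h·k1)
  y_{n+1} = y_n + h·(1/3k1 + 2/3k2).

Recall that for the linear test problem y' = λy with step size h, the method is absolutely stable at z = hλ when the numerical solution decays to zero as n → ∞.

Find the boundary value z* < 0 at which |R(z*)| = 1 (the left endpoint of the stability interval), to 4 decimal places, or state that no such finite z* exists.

left endpoint -3.3333.

Test eqn y'=λy, z=hλ:
  k1=λy_n ⇒ h·k1=z·y_n;  k2=λ(1+9/20z)y_n ⇒ h·k2=z(1+9/20z)y_n
  y_{n+1}/y_n = 1 + 1/3z + 2/3z(1+9/20z) = 1 + z + 3/10z²
  R(z) = 1 + z + 3/10z².

Find x<0 with |R(x)|<1.
x=-1.19: |R|=0.2348
R=1: x+3/10x²=0 ⇒ x=−10/3=-3.3333; min R=1−1/(4·3/10)=0.1667>−1
Confirm numerically:
  x=-3.225: |R|=0.89519 <1
  x=-2.405: |R|=0.33021 <1
  x=-1.787: |R|=0.17101 <1
  x=-3.853: |R|=1.60068 >1
  x=-3.627: |R|=1.31954 >1
  x=-3.515: |R|=1.19157 >1
Stable set (-3.3333, 0).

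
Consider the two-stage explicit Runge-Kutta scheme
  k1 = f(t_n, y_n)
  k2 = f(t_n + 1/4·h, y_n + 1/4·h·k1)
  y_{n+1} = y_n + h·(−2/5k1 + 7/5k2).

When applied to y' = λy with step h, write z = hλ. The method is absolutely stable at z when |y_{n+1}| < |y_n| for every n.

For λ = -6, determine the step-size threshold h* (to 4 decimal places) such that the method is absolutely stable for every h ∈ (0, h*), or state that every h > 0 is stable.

With y'=λy (z=hλ):
  k1=λy_n ⇒ h·k1=z·y_n;  k2=λ(1+1/4z)y_n ⇒ h·k2=z(1+1/4z)y_n
  y_{n+1}/y_n = 1 − 2/5z + 7/5z(1+1/4z) = 1 + z + 7/20z²
  so R(z) = 1 + z + 7/20z².

Boundary: |R(x)|=1, x<0.
x=-1.16: |R|=0.3110
R=1: x+7/20x²=0 ⇒ x=−20/7=-2.8571; min R=1−1/(4·7/20)=0.2857>−1
Confirm numerically:
  x=-2.225: |R|=0.50772 <1
  x=-2.166: |R|=0.47604 <1
  x=-1.846: |R|=0.34670 <1
  x=-1.531: |R|=0.28939 <1
  x=-3.385: |R|=1.62538 >1
  x=-3.045: |R|=1.20021 >1
So |R|<1 on (-2.8571, 0).

(-2.8571,0); λ=-6 ⇒ h* = (20/7)/6 = 0.4762.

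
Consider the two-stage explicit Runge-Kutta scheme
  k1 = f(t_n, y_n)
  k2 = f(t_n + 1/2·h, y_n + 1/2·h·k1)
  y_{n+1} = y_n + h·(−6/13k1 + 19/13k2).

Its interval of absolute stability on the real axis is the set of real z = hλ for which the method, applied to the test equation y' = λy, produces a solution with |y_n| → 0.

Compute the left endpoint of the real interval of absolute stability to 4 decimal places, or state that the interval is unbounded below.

Set f=λy, z=hλ:
  k1=λy_n ⇒ h·k1=z·y_n;  k2=λ(1+1/2z)y_n ⇒ h·k2=z(1+1/2z)y_n
  y_{n+1}/y_n = 1 − 6/13z + 19/13z(1+1/2z) = 1 + z + 19/26z²
  Hence R(z) = 1 + z + 19/26z².

Boundary: |R(x)|=1, x<0.
x=-0.91: |R|=0.6952
R=1: x+19/26x²=0 ⇒ x=−26/19=-1.3684; min R=1−1/(4·19/26)=0.6579>−1
Confirm numerically:
  x=-1.059: |R|=0.76054 <1
  x=-0.783: |R|=0.66503 <1
  x=-0.639: |R|=0.65939 <1
  x=-1.847: |R|=1.64595 >1
  x=-1.580: |R|=1.24429 >1
  x=-1.476: |R|=1.11604 >1
Interval (-1.3684, 0).

z* = -1.3684.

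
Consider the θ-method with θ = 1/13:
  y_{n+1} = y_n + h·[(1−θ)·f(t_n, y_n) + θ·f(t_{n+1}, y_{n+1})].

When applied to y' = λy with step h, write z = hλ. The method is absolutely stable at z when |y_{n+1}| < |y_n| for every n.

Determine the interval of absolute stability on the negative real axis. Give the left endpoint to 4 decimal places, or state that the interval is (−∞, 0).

Set f=λy, z=hλ:
  y_{n+1} = y_n + z·[12/13·y_n + 1/13·y_{n+1}] ⇒ (1 − 1/13z)y_{n+1} = (1 + 12/13z)y_n
  ⇒ R(z) = (1 + 12/13z)/(1 − 1/13z).

Need |R(x)|<1, x<0.
x=-0.99: |R|=0.0801
R=−1: 1+12/13x = −1+1/13x ⇒ -11/13x=2 ⇒ x=2/(-11/13)=-2.3636
Confirm numerically:
  x=-2.185: |R|=0.87060 <1
  x=-1.981: |R|=0.71904 <1
  x=-1.307: |R|=0.18760 <1
  x=-2.925: |R|=1.38776 >1
  x=-2.462: |R|=1.06998 >1
Stable set (-2.3636, 0).

z∈(-2.3636,0).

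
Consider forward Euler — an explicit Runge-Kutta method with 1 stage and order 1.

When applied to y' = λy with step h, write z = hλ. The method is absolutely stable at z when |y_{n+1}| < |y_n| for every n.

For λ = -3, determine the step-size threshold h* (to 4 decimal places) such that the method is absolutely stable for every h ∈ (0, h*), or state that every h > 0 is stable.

With y'=λy (z=hλ):
  order 1, 1-stage ⇒ R(z)=1+z
  (e.g. R(-1.7)=-0.70000, |R|=0.70000)

Boundary: |R(x)|=1, x<0.
x=-1.7: |R|=0.7000
|R(-1.97)|=0.9700 |R(-1.66)|=0.6600
Bisect:
  x_lo=-2.7429 |R|=1.7429  x_hi=-0.3168 |R|=0.6832
  mid=-1.52984 |R|=0.52984 →hi
  mid=-2.13636 |R|=1.13636 →lo
  mid=-1.83310 |R|=0.83310 →hi
  mid=-1.98473 |R|=0.98473 →hi
  mid=-2.06055 |R|=1.06055 →lo
  mid=-2.02264 |R|=1.02264 →lo
  mid=-2.00368 |R|=1.00368 →lo
  mid=-1.99421 |R|=0.99421 →hi
  mid=-1.99894 |R|=0.99894 →hi
  ...
  [-2.00013,-1.99998] ⇒ x*=-2.0000
Interval (-2.0000, 0).

(-2.0000,0); λ=-3 ⇒ h* = 0.6667.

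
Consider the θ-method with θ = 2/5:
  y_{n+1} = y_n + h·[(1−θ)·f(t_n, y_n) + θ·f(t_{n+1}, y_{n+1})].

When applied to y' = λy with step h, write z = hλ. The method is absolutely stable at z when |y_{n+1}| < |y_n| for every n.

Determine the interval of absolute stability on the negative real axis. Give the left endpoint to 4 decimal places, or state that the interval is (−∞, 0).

(-10.0000, 0).

Test eqn y'=λy, z=hλ:
  y_{n+1} = y_n + z·[3/5·y_n + 2/5·y_{n+1}] ⇒ (1 − 2/5z)y_{n+1} = (1 + 3/5z)y_n
  R(z) = (1 + 3/5z)/(1 − 2/5z).

Need |R(x)|<1, x<0.
x=-0.34: |R|=0.7007
R=−1: 1+3/5x = −1+2/5x ⇒ -1/5x=2 ⇒ x=2/(-1/5)=-10.0000
Confirm numerically:
  x=-5.329: |R|=0.70169 <1
  x=-5.237: |R|=0.69219 <1
  x=-4.139: |R|=0.55859 <1
  x=-10.256: |R|=1.01003 >1
  x=-10.250: |R|=1.00980 >1
  x=-10.195: |R|=1.00768 >1
Stable set (-10.0000, 0).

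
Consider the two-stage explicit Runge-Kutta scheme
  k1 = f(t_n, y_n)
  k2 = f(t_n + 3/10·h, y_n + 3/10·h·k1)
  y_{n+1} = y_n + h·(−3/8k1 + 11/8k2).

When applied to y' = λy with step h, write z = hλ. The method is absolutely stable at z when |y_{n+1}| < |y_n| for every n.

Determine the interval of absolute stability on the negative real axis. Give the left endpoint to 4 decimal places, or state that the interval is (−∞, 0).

z∈(-2.4242,0).

Test eqn y'=λy, z=hλ:
  k1=λy_n ⇒ h·k1=z·y_n;  k2=λ(1+3/10z)y_n ⇒ h·k2=z(1+3/10z)y_n
  y_{n+1}/y_n = 1 − 3/8z + 11/8z(1+3/10z) = 1 + z + 33/80z²
  R(z) = 1 + z + 33/80z².

Need |R(x)|<1, x<0.
x=-0.65: |R|=0.5243
R=1: x+33/80x²=0 ⇒ x=−80/33=-2.4242; min R=1−1/(4·33/80)=0.3939>−1
Confirm numerically:
  x=-2.210: |R|=0.80469 <1
  x=-2.207: |R|=0.80223 <1
  x=-1.165: |R|=0.39486 <1
  x=-3.020: |R|=1.74216 >1
  x=-2.953: |R|=1.64409 >1
  x=-2.548: |R|=1.13008 >1
Interval (-2.4242, 0).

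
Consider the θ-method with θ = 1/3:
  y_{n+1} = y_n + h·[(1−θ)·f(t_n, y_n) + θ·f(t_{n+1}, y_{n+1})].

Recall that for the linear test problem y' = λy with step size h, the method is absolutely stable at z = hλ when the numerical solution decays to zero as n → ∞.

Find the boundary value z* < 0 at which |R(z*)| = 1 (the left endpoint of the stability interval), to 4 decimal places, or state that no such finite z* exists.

z* = -6.0000.

With y'=λy (z=hλ):
  y_{n+1} = y_n + z·[2/3·y_n + 1/3·y_{n+1}] ⇒ (1 − 1/3z)y_{n+1} = (1 + 2/3z)y_n
  ⇒ R(z) = (1 + 2/3z)/(1 − 1/3z).

Need |R(x)|<1, x<0.
x=-1.33: |R|=0.0785
R=−1: 1+2/3x = −1+1/3x ⇒ -1/3x=2 ⇒ x=2/(-1/3)=-6.0000
Confirm numerically:
  x=-5.396: |R|=0.92806 <1
  x=-5.064: |R|=0.88393 <1
  x=-5.034: |R|=0.87976 <1
  x=-3.770: |R|=0.67061 <1
  x=-6.295: |R|=1.03174 >1
  x=-6.109: |R|=1.01197 >1
Stable set (-6.0000, 0).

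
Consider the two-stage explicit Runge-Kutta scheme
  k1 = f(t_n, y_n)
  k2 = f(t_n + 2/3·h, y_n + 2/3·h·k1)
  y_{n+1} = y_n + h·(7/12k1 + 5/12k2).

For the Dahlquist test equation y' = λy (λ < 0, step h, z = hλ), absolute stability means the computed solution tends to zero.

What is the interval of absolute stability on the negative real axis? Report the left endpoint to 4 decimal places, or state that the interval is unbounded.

On y'=λy, z=hλ:
  k1=λy_n ⇒ h·k1=z·y_n;  k2=λ(1+2/3z)y_n ⇒ h·k2=z(1+2/3z)y_n
  y_{n+1}/y_n = 1 + 7/12z + 5/12z(1+2/3z) = 1 + z + 5/18z²
  ⇒ R(z) = 1 + z + 5/18z².

Solve |R(x)|<1 on ℝ⁻.
x=-1.62: |R|=0.1090
R=1: x+5/18x²=0 ⇒ x=−18/5=-3.6000; min R=1−1/(4·5/18)=0.1000>−1
Confirm numerically:
  x=-3.464: |R|=0.86914 <1
  x=-3.370: |R|=0.78469 <1
  x=-3.326: |R|=0.74685 <1
  x=-2.013: |R|=0.11260 <1
  x=-3.918: |R|=1.34609 >1
  x=-3.708: |R|=1.11124 >1
  x=-3.670: |R|=1.07136 >1
Stable set (-3.6000, 0).

z∈(-3.6000,0).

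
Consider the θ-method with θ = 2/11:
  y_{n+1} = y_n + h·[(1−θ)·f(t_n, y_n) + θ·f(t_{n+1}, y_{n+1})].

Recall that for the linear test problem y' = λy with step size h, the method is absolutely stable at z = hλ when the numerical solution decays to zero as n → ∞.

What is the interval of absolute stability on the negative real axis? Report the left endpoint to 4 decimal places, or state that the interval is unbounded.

With y'=λy (z=hλ):
  y_{n+1} = y_n + z·[9/11·y_n + 2/11·y_{n+1}] ⇒ (1 − 2/11z)y_{n+1} = (1 + 9/11z)y_n
  Hence R(z) = (1 + 9/11z)/(1 − 2/11z).

Need |R(x)|<1, x<0.
x=-0.69: |R|=0.3869
R=−1: 1+9/11x = −1+2/11x ⇒ -7/11x=2 ⇒ x=2/(-7/11)=-3.1429
Confirm numerically:
  x=-2.594: |R|=0.76266 <1
  x=-1.782: |R|=0.34592 <1
  x=-1.742: |R|=0.32298 <1
  x=-3.582: |R|=1.16924 >1
  x=-3.402: |R|=1.10189 >1
  x=-3.315: |R|=1.06835 >1
Stable set (-3.1429, 0).

(-3.1429, 0).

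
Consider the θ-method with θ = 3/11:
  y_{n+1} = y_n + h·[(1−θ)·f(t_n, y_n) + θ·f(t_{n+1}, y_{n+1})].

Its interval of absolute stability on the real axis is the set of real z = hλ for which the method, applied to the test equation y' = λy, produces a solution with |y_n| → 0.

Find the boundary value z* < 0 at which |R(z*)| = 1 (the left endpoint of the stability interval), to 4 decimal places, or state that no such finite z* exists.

On y'=λy, z=hλ:
  y_{n+1} = y_n + z·[8/11·y_n + 3/11·y_{n+1}] ⇒ (1 − 3/11z)y_{n+1} = (1 + 8/11z)y_n
  R(z) = (1 + 8/11z)/(1 − 3/11z).

Need |R(x)|<1, x<0.
x=-1.59: |R|=0.1091
R=−1: 1+8/11x = −1+3/11x ⇒ -5/11x=2 ⇒ x=2/(-5/11)=-4.4000
Confirm numerically:
  x=-2.624: |R|=0.52946 <1
  x=-2.617: |R|=0.52708 <1
  x=-2.069: |R|=0.32266 <1
  x=-4.695: |R|=1.05880 >1
  x=-4.498: |R|=1.02000 >1
  x=-4.429: |R|=1.00597 >1
Interval (-4.4000, 0).

left endpoint -4.4000.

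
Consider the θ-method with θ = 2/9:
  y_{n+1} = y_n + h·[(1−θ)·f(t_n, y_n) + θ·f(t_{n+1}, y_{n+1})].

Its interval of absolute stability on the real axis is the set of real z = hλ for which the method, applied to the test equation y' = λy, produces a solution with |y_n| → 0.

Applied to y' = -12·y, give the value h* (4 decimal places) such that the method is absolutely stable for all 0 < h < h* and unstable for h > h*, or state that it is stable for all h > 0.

On y'=λy, z=hλ:
  y_{n+1} = y_n + z·[7/9·y_n + 2/9·y_{n+1}] ⇒ (1 − 2/9z)y_{n+1} = (1 + 7/9z)y_n
  Hence R(z) = (1 + 7/9z)/(1 − 2/9z).

Find x<0 with |R(x)|<1.
x=-1.29: |R|=0.0026
R=−1: 1+7/9x = −1+2/9x ⇒ -5/9x=2 ⇒ x=2/(-5/9)=-3.6000
Confirm numerically:
  x=-3.368: |R|=0.92628 <1
  x=-2.909: |R|=0.76684 <1
  x=-2.744: |R|=0.70458 <1
  x=-1.460: |R|=0.10235 <1
  x=-3.942: |R|=1.10128 >1
  x=-3.637: |R|=1.01137 >1
So |R|<1 on (-3.6000, 0).

(-3.6000,0); λ=-12 ⇒ h* = (18/5)/12 = 0.3000.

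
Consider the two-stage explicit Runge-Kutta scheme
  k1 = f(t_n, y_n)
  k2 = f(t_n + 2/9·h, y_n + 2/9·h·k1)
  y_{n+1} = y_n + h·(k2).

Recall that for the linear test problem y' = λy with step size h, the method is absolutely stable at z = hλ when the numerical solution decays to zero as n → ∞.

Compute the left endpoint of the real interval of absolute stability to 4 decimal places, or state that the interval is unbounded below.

left endpoint -4.5000.

On y'=λy, z=hλ:
  k1=λy_n ⇒ h·k1=z·y_n;  k2=λ(1+2/9z)y_n ⇒ h·k2=z(1+2/9z)y_n
  y_{n+1}/y_n = 1 + z(1+2/9z) = 1 + z + 2/9z²
  ⇒ R(z) = 1 + z + 2/9z².

Find x<0 with |R(x)|<1.
x=-1.51: |R|=0.0033
R=1: x+2/9x²=0 ⇒ x=−9/2=-4.5000; min R=1−1/(4·2/9)=-0.1250>−1
Confirm numerically:
  x=-3.975: |R|=0.53625 <1
  x=-3.698: |R|=0.34093 <1
  x=-3.519: |R|=0.23286 <1
  x=-3.349: |R|=0.14340 <1
  x=-5.002: |R|=1.55800 >1
  x=-4.946: |R|=1.49020 >1
  x=-4.713: |R|=1.22308 >1
Interval (-4.5000, 0).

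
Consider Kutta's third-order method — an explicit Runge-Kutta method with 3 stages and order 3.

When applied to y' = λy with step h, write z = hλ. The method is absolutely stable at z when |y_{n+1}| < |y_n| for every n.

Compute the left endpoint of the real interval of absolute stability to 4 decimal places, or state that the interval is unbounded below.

Set f=λy, z=hλ:
  order 3, 3-stage ⇒ R(z)=1+z+z^2/2+z^3/6
  (e.g. R(-0.52)=0.59177, |R|=0.59177)

Find x<0 with |R(x)|<1.
x=-0.52: |R|=0.5918
|R(-1.75)|=0.1120 |R(-1.37)|=0.1399 |R(-1.1)|=0.2832
Bisect:
  x_lo=-2.9193 |R|=1.8047  x_hi=-0.3085 |R|=0.7342
  mid=-1.61393 |R|=0.01219 →hi
  mid=-2.26662 |R|=0.63866 →hi
  mid=-2.59297 |R|=1.13686 →lo
  mid=-2.42980 |R|=0.86872 →hi
  mid=-2.51138 |R|=0.99776 →hi
  mid=-2.55218 |R|=1.06602 →lo
  mid=-2.53178 |R|=1.03157 →lo
  mid=-2.52158 |R|=1.01459 →lo
  mid=-2.51648 |R|=1.00616 →lo
  ...
  [-2.51282,-2.51266] ⇒ x*=-2.5127
Stable set (-2.5127, 0).

left endpoint -2.5127.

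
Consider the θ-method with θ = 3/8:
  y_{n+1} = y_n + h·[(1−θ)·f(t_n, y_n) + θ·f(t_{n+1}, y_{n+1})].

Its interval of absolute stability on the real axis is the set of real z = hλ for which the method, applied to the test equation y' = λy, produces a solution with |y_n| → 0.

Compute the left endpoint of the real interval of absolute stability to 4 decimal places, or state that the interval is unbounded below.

z* = -8.0000.

With y'=λy (z=hλ):
  y_{n+1} = y_n + z·[5/8·y_n + 3/8·y_{n+1}] ⇒ (1 − 3/8z)y_{n+1} = (1 + 5/8z)y_n
  R(z) = (1 + 5/8z)/(1 − 3/8z).

Need |R(x)|<1, x<0.
x=-1.16: |R|=0.1916
R=−1: 1+5/8x = −1+3/8x ⇒ -1/4x=2 ⇒ x=2/(-1/4)=-8.0000
Confirm numerically:
  x=-5.754: |R|=0.82218 <1
  x=-5.480: |R|=0.79378 <1
  x=-5.151: |R|=0.75705 <1
  x=-3.912: |R|=0.58573 <1
  x=-8.236: |R|=1.01443 >1
  x=-8.033: |R|=1.00206 >1
Stable set (-8.0000, 0).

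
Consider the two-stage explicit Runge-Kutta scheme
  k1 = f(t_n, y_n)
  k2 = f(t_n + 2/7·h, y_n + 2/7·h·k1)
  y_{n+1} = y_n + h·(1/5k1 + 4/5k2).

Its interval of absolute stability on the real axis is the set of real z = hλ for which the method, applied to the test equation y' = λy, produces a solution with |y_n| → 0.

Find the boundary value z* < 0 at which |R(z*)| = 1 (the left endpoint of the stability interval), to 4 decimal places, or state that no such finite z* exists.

left endpoint -4.3750.

Test eqn y'=λy, z=hλ:
  k1=λy_n ⇒ h·k1=z·y_n;  k2=λ(1+2/7z)y_n ⇒ h·k2=z(1+2/7z)y_n
  y_{n+1}/y_n = 1 + 1/5z + 4/5z(1+2/7z) = 1 + z + 8/35z²
  Hence R(z) = 1 + z + 8/35z².

Solve |R(x)|<1 on ℝ⁻.
x=-0.43: |R|=0.6123
R=1: x+8/35x²=0 ⇒ x=−35/8=-4.3750; min R=1−1/(4·8/35)=-0.0938>−1
Confirm numerically:
  x=-2.996: |R|=0.05566 <1
  x=-2.441: |R|=0.07906 <1
  x=-1.928: |R|=0.07836 <1
  x=-4.768: |R|=1.42830 >1
  x=-4.766: |R|=1.42594 >1
Interval (-4.3750, 0).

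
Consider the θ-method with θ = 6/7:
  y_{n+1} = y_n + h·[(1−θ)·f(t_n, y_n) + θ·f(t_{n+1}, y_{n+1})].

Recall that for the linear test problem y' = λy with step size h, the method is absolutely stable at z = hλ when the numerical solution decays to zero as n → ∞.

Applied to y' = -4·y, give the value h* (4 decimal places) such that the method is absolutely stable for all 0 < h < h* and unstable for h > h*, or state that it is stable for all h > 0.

interval (−∞, 0). Any h>0 works for λ=-4.

Test eqn y'=λy, z=hλ:
  y_{n+1} = y_n + z·[1/7·y_n + 6/7·y_{n+1}] ⇒ (1 − 6/7z)y_{n+1} = (1 + 1/7z)y_n
  so R(z) = (1 + 1/7z)/(1 − 6/7z).

Boundary: |R(x)|=1, x<0.
x=-1.48: |R|=0.3476
x=-2: |R|=0.2632
x=-10: |R|=0.0448
x=-100: |R|=0.1532
θ=6/7≥1/2 ⇒ |1+1/7x|<|1−6/7x| ∀x<0 ⇒ unbounded interval.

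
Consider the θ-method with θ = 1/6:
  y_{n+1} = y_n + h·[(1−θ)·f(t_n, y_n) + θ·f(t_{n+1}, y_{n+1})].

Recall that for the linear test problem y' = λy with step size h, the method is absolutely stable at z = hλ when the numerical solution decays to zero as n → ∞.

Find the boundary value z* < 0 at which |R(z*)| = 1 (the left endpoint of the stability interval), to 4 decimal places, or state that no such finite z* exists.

Set f=λy, z=hλ:
  y_{n+1} = y_n + z·[5/6·y_n + 1/6·y_{n+1}] ⇒ (1 − 1/6z)y_{n+1} = (1 + 5/6z)y_n
  so R(z) = (1 + 5/6z)/(1 − 1/6z).

Find x<0 with |R(x)|<1.
x=-1.56: |R|=0.2381
R=−1: 1+5/6x = −1+1/6x ⇒ -2/3x=2 ⇒ x=2/(-2/3)=-3.0000
Confirm numerically:
  x=-2.399: |R|=0.71378 <1
  x=-1.659: |R|=0.29965 <1
  x=-1.639: |R|=0.28734 <1
  x=-1.531: |R|=0.21976 <1
  x=-3.227: |R|=1.09841 >1
  x=-3.157: |R|=1.06858 >1
  x=-3.072: |R|=1.03175 >1
Stable set (-3.0000, 0).

left endpoint -3.0000.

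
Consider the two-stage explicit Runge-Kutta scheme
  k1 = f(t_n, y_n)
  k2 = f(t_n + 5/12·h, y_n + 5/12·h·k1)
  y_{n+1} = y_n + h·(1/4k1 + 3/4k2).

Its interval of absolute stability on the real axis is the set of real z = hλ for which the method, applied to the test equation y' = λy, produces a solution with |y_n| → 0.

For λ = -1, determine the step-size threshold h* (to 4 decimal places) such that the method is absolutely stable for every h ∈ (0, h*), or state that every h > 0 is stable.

(-3.2000,0); λ=-1 ⇒ h* = (16/5)/1 = 3.2000.

On y'=λy, z=hλ:
  k1=λy_n ⇒ h·k1=z·y_n;  k2=λ(1+5/12z)y_n ⇒ h·k2=z(1+5/12z)y_n
  y_{n+1}/y_n = 1 + 1/4z + 3/4z(1+5/12z) = 1 + z + 5/16z²
  R(z) = 1 + z + 5/16z².

Need |R(x)|<1, x<0.
x=-0.96: |R|=0.3280
R=1: x+5/16x²=0 ⇒ x=−16/5=-3.2000; min R=1−1/(4·5/16)=0.2000>−1
Confirm numerically:
  x=-3.124: |R|=0.92581 <1
  x=-2.779: |R|=0.63439 <1
  x=-2.715: |R|=0.58851 <1
  x=-3.338: |R|=1.14395 >1
  x=-3.298: |R|=1.10100 >1
Interval (-3.2000, 0).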